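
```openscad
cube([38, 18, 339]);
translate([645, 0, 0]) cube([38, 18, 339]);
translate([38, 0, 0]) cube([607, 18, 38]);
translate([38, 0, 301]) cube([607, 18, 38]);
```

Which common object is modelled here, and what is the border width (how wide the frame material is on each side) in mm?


A picture frame. The border width is 38 mm.

Four thin pieces enclosing a rectangular opening — a picture frame. The two full-height stiles are 339 mm tall; the top rail sits at z = 301 and is 38 mm tall, so the border above the opening is 339 − 301 = 38 mm, matching the stile x-width.


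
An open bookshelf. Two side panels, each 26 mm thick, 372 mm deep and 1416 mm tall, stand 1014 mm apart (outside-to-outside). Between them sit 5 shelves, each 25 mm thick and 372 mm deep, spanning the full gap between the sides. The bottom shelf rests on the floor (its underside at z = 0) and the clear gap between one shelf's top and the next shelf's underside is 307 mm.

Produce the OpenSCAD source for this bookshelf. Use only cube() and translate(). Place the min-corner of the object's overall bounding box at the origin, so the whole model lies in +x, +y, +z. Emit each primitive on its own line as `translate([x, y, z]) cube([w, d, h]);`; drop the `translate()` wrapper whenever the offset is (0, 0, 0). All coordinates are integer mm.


cube([26, 372, 1416]);
translate([988, 0, 0]) cube([26, 372, 1416]);
translate([26, 0, 0]) cube([962, 372, 25]);
translate([26, 0, 332]) cube([962, 372, 25]);
translate([26, 0, 664]) cube([962, 372, 25]);
translate([26, 0, 996]) cube([962, 372, 25]);
translate([26, 0, 1328]) cube([962, 372, 25]);


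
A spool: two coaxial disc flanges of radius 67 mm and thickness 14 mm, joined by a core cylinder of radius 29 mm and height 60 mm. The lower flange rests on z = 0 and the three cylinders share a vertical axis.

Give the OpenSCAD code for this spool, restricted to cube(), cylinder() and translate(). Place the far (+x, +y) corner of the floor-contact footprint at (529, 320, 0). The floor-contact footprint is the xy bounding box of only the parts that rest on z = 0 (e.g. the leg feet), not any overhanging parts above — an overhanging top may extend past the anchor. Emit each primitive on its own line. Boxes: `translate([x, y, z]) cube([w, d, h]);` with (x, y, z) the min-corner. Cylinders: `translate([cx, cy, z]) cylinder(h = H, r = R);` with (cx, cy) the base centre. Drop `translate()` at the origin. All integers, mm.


translate([462, 253, 0]) cylinder(h = 14, r = 67);
translate([462, 253, 14]) cylinder(h = 60, r = 29);
translate([462, 253, 74]) cylinder(h = 14, r = 67);


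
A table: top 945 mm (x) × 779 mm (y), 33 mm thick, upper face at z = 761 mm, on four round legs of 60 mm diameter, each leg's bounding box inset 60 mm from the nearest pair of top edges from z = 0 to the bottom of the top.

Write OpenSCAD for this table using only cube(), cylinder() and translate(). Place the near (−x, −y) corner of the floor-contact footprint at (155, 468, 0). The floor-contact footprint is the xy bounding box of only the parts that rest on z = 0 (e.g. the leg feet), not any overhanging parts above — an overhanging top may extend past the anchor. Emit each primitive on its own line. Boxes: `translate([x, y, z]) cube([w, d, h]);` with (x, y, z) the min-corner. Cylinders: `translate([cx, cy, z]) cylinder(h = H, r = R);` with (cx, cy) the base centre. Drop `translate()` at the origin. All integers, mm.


// leg_h = 761 - 33 = 728
translate([95, 408, 728]) cube([945, 779, 33]);
translate([185, 498, 0]) cylinder(h = 728, r = 30);
translate([950, 498, 0]) cylinder(h = 728, r = 30);
translate([185, 1097, 0]) cylinder(h = 728, r = 30);
translate([950, 1097, 0]) cylinder(h = 728, r = 30);


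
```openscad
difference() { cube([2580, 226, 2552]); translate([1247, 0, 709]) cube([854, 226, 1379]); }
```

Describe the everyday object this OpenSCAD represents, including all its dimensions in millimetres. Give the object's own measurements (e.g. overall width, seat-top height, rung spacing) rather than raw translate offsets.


A wall 2580 mm long (x), 226 mm thick (y), 2552 mm tall, with a rectangular window opening cut through it. The opening is 854 mm wide and 1379 mm tall; its sill is at z = 709 mm and its near (−x) edge is 1247 mm from the wall's −x end. The opening passes through the full wall thickness.


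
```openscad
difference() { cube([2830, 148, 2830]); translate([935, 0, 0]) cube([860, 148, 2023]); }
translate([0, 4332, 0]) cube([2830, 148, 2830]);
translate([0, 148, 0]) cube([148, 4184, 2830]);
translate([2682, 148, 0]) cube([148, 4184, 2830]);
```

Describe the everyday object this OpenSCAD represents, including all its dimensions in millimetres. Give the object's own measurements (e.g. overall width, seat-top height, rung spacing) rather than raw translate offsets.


A single room: four walls, each 2830 mm tall and 148 mm thick, enclosing an outside footprint 2830×4480 mm (x × y), no floor or roof. The front and back walls (−y and +y sides) run the full x-width; the side walls fit between their inner faces. A door opening 860 mm wide and 2023 mm tall is cut through the front wall from the floor up, its −x edge 935 mm from the wall's −x end.


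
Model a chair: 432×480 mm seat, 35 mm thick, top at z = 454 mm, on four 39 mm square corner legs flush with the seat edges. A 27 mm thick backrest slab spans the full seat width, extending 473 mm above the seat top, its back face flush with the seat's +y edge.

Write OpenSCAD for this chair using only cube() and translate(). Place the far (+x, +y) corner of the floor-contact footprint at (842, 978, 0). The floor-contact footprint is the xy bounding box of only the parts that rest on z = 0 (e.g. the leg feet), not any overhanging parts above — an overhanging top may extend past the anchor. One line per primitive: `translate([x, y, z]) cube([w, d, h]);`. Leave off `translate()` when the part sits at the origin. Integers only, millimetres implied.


translate([410, 498, 419]) cube([432, 480, 35]);
translate([410, 498, 0]) cube([39, 39, 419]);
translate([803, 498, 0]) cube([39, 39, 419]);
translate([410, 939, 0]) cube([39, 39, 419]);
translate([803, 939, 0]) cube([39, 39, 419]);
translate([410, 951, 454]) cube([432, 27, 473]);


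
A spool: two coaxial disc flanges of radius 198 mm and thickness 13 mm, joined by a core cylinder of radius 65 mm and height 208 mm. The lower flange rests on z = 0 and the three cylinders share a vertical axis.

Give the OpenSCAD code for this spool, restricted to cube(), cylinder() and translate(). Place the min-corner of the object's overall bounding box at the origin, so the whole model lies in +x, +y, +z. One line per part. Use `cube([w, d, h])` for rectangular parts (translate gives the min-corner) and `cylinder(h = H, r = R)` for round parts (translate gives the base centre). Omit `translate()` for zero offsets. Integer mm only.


translate([198, 198, 0]) cylinder(h = 13, r = 198);
translate([198, 198, 13]) cylinder(h = 208, r = 65);
translate([198, 198, 221]) cylinder(h = 13, r = 198);


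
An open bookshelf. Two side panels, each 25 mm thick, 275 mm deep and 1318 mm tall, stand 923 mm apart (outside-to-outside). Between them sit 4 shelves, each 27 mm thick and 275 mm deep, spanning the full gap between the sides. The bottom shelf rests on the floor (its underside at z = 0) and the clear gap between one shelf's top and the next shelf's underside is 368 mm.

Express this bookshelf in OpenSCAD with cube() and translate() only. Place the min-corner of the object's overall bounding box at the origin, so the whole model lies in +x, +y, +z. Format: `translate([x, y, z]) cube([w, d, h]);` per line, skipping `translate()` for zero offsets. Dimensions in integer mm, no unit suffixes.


cube([25, 275, 1318]);
translate([898, 0, 0]) cube([25, 275, 1318]);
translate([25, 0, 0]) cube([873, 275, 27]);
translate([25, 0, 395]) cube([873, 275, 27]);
translate([25, 0, 790]) cube([873, 275, 27]);
translate([25, 0, 1185]) cube([873, 275, 27]);


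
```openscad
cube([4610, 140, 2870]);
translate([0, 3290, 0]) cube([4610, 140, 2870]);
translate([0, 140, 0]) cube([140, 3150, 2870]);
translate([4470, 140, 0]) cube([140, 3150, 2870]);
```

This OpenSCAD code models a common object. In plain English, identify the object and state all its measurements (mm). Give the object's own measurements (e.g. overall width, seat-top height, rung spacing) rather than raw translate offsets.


The wall frame of a small rectangular building: four walls, each 2870 mm tall and 140 mm thick, enclosing a footprint 4610 mm (x) by 3430 mm (y) outside-to-outside, with no floor or roof. The front and back walls (the −y and +y sides) span the full width; the two side walls fit between them.


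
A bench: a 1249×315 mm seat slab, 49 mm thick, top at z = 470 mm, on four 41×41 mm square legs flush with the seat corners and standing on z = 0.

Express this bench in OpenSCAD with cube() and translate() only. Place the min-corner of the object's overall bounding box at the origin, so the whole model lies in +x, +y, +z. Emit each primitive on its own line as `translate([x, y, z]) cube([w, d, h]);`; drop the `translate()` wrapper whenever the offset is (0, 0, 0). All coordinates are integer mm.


// leg_h = 470 − 49 = 421
translate([0, 0, 421]) cube([1249, 315, 49]);
cube([41, 41, 421]);
translate([0, 274, 0]) cube([41, 41, 421]);
translate([1208, 0, 0]) cube([41, 41, 421]);
translate([1208, 274, 0]) cube([41, 41, 421]);


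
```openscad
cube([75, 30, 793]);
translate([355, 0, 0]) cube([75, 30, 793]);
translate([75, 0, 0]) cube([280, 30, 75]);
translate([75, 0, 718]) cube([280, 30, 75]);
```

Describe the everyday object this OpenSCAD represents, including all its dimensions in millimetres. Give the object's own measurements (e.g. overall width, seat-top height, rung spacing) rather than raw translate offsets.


A rectangular picture frame lying in the x–z plane (depth along y). The opening is 280 mm wide (x) by 643 mm tall (z), surrounded by a border 75 mm wide on all four sides. The frame is 30 mm deep and is made of two full-height vertical stiles with two horizontal rails fitted between them.


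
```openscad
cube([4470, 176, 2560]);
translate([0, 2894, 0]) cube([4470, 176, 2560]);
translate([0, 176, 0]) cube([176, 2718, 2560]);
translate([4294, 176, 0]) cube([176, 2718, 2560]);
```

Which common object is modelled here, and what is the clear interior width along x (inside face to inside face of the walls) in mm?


A house (or room) frame. The interior width is 4118 mm.

Four 2560 mm walls enclosing a rectangle with no floor or roof — a room or house frame. Outside width is 4470 mm and wall thickness is 176 mm, so the interior width is 4470 − 2 × 176 = 4118 mm.


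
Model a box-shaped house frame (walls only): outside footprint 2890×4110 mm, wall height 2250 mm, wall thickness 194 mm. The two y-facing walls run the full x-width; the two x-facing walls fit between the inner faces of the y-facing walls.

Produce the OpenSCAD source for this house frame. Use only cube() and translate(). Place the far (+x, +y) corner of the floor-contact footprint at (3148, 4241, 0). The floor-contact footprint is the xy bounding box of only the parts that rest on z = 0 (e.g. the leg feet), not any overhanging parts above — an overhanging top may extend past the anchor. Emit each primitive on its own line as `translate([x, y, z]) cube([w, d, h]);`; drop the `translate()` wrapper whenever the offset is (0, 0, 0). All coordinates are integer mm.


translate([258, 131, 0]) cube([2890, 194, 2250]);
translate([258, 4047, 0]) cube([2890, 194, 2250]);
translate([258, 325, 0]) cube([194, 3722, 2250]);
translate([2954, 325, 0]) cube([194, 3722, 2250]);


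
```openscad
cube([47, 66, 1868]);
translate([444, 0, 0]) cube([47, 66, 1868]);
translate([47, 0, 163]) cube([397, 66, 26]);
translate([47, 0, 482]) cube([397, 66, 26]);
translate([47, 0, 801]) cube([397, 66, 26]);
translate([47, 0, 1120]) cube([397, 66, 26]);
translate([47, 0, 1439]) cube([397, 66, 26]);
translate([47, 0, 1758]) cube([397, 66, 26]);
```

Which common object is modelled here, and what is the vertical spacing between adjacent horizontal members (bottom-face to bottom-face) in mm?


A ladder. The rung spacing is 319 mm.

Two tall 47×66 posts with 6 short bars between them — a ladder. Adjacent rungs sit at z = 163 and z = 482, so the spacing is 482 − 163 = 319 mm.


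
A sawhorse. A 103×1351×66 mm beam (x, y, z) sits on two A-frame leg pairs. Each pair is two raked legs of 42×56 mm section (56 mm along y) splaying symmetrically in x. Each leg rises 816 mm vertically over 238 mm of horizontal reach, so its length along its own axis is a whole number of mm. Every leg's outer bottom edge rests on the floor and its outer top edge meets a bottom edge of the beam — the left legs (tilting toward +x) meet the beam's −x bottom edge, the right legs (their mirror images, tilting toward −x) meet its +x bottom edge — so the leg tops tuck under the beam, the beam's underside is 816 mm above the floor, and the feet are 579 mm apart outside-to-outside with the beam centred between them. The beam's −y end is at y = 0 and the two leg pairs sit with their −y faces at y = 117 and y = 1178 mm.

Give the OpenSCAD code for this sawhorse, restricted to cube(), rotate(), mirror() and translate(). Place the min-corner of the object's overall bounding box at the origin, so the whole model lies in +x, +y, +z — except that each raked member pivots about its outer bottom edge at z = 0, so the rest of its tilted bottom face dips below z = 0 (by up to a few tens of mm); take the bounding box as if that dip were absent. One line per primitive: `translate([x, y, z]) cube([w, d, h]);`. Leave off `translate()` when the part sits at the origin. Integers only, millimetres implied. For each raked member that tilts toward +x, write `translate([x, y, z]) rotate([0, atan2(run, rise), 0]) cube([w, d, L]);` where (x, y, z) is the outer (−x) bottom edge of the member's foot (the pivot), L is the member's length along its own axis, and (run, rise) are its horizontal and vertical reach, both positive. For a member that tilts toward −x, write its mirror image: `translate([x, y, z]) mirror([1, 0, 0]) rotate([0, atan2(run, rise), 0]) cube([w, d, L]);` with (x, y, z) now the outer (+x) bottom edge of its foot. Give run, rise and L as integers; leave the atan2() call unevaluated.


// leg length = √(238² + 816²) = 850
// right-leg outer foot x = 2·238 + 103 = 579
// beam min-corner = (238, 0, 816)
translate([238, 0, 816]) cube([103, 1351, 66]);
translate([0, 117, 0]) rotate([0, atan2(238, 816), 0]) cube([42, 56, 850]);
translate([579, 117, 0]) mirror([1, 0, 0]) rotate([0, atan2(238, 816), 0]) cube([42, 56, 850]);
translate([0, 1178, 0]) rotate([0, atan2(238, 816), 0]) cube([42, 56, 850]);
translate([579, 1178, 0]) mirror([1, 0, 0]) rotate([0, atan2(238, 816), 0]) cube([42, 56, 850]);


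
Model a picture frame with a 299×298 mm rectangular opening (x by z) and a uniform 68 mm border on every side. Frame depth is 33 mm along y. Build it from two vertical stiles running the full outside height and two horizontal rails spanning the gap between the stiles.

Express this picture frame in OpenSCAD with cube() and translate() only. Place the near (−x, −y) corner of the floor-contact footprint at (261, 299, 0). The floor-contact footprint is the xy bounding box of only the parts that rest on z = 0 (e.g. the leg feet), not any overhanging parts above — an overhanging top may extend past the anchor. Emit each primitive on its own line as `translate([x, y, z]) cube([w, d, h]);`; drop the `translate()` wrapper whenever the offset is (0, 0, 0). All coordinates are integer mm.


translate([261, 299, 0]) cube([68, 33, 434]);
translate([628, 299, 0]) cube([68, 33, 434]);
translate([329, 299, 0]) cube([299, 33, 68]);
translate([329, 299, 366]) cube([299, 33, 68]);


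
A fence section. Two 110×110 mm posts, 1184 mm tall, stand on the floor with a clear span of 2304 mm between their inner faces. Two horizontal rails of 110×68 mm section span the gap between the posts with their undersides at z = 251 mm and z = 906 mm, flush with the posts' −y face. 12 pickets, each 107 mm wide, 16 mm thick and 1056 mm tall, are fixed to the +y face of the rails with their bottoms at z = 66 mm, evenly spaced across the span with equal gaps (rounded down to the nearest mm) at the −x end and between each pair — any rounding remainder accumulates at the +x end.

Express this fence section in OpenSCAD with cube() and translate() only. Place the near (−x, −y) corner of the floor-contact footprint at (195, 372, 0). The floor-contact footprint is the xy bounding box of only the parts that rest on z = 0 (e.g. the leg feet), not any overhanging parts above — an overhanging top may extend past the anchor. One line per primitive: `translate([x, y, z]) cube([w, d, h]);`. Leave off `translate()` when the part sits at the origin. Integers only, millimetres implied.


translate([195, 372, 0]) cube([110, 110, 1184]);
translate([2609, 372, 0]) cube([110, 110, 1184]);
translate([305, 372, 251]) cube([2304, 110, 68]);
translate([305, 372, 906]) cube([2304, 110, 68]);
translate([383, 482, 66]) cube([107, 16, 1056]);
translate([568, 482, 66]) cube([107, 16, 1056]);
translate([753, 482, 66]) cube([107, 16, 1056]);
translate([938, 482, 66]) cube([107, 16, 1056]);
translate([1123, 482, 66]) cube([107, 16, 1056]);
translate([1308, 482, 66]) cube([107, 16, 1056]);
translate([1493, 482, 66]) cube([107, 16, 1056]);
translate([1678, 482, 66]) cube([107, 16, 1056]);
translate([1863, 482, 66]) cube([107, 16, 1056]);
translate([2048, 482, 66]) cube([107, 16, 1056]);
translate([2233, 482, 66]) cube([107, 16, 1056]);
translate([2418, 482, 66]) cube([107, 16, 1056]);


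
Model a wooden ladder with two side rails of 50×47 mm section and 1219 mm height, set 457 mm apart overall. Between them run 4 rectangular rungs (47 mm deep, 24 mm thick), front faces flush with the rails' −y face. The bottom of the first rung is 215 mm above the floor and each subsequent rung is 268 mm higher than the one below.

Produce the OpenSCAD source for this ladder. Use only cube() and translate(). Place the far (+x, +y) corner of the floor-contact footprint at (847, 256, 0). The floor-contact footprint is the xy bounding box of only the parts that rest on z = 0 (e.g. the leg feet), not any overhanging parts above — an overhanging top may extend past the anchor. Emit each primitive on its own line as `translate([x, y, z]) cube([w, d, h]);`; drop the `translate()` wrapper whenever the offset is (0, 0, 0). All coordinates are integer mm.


translate([390, 209, 0]) cube([50, 47, 1219]);
translate([797, 209, 0]) cube([50, 47, 1219]);
translate([440, 209, 215]) cube([357, 47, 24]);
translate([440, 209, 483]) cube([357, 47, 24]);
translate([440, 209, 751]) cube([357, 47, 24]);
translate([440, 209, 1019]) cube([357, 47, 24]);


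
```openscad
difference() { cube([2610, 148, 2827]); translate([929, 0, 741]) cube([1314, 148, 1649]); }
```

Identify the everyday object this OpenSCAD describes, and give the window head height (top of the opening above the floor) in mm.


A wall with a window opening. The window head height is 2390 mm.

A wall with a rectangular opening subtracted — a window. Sill at z = 741, opening 1649 mm tall, so the head is at 741 + 1649 = 2390 mm.


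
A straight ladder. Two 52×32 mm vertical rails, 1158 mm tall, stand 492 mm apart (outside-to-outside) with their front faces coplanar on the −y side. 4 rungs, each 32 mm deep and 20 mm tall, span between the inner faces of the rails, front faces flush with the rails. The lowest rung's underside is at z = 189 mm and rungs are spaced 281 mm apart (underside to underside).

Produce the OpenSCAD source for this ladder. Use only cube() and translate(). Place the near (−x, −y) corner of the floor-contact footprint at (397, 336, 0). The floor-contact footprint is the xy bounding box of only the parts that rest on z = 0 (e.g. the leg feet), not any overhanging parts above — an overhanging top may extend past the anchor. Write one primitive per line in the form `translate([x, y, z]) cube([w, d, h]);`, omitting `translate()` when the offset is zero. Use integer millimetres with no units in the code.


// rung span = 492 - 2*52 = 388
// rung[k] z = 189 + k*281
translate([397, 336, 0]) cube([52, 32, 1158]);
translate([837, 336, 0]) cube([52, 32, 1158]);
translate([449, 336, 189]) cube([388, 32, 20]);
translate([449, 336, 470]) cube([388, 32, 20]);
translate([449, 336, 751]) cube([388, 32, 20]);
translate([449, 336, 1032]) cube([388, 32, 20]);


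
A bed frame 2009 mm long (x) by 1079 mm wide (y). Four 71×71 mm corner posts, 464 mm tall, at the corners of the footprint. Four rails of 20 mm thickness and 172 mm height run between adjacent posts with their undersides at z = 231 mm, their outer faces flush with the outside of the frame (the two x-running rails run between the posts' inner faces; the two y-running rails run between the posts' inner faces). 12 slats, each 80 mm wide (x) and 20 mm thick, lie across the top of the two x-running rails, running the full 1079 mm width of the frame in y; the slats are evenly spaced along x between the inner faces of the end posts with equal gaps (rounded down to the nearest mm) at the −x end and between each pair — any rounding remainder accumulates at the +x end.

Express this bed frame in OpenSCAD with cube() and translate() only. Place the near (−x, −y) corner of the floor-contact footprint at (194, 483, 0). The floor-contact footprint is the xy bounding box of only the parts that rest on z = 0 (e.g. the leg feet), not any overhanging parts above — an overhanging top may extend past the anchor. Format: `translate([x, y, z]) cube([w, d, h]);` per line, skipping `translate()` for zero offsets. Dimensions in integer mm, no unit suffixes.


translate([194, 483, 0]) cube([71, 71, 464]);
translate([194, 1491, 0]) cube([71, 71, 464]);
translate([2132, 483, 0]) cube([71, 71, 464]);
translate([2132, 1491, 0]) cube([71, 71, 464]);
translate([265, 483, 231]) cube([1867, 20, 172]);
translate([265, 1542, 231]) cube([1867, 20, 172]);
translate([194, 554, 231]) cube([20, 937, 172]);
translate([2183, 554, 231]) cube([20, 937, 172]);
translate([334, 483, 403]) cube([80, 1079, 20]);
translate([483, 483, 403]) cube([80, 1079, 20]);
translate([632, 483, 403]) cube([80, 1079, 20]);
translate([781, 483, 403]) cube([80, 1079, 20]);
translate([930, 483, 403]) cube([80, 1079, 20]);
translate([1079, 483, 403]) cube([80, 1079, 20]);
translate([1228, 483, 403]) cube([80, 1079, 20]);
translate([1377, 483, 403]) cube([80, 1079, 20]);
translate([1526, 483, 403]) cube([80, 1079, 20]);
translate([1675, 483, 403]) cube([80, 1079, 20]);
translate([1824, 483, 403]) cube([80, 1079, 20]);
translate([1973, 483, 403]) cube([80, 1079, 20]);


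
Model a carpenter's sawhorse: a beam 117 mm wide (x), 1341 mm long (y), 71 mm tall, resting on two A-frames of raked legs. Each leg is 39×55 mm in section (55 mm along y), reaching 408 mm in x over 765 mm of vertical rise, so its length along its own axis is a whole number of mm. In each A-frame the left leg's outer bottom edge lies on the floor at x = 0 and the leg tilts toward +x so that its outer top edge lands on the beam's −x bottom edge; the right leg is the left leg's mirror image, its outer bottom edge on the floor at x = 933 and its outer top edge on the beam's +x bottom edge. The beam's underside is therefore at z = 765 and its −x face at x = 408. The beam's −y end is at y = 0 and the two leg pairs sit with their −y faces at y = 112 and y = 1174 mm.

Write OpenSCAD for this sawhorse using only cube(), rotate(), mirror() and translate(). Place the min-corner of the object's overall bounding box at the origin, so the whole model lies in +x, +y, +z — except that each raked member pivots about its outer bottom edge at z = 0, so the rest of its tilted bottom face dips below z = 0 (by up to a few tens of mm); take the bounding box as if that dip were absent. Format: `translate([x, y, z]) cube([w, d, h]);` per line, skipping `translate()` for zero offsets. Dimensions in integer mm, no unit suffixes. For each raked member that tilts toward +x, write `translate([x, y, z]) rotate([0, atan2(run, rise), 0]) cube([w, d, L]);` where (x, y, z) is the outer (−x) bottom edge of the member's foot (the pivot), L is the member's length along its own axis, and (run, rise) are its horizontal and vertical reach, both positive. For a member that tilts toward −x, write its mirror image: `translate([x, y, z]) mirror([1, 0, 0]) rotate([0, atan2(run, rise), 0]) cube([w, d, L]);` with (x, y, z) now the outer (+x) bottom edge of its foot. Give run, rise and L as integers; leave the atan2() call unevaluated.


translate([408, 0, 765]) cube([117, 1341, 71]);
translate([0, 112, 0]) rotate([0, atan2(408, 765), 0]) cube([39, 55, 867]);
translate([933, 112, 0]) mirror([1, 0, 0]) rotate([0, atan2(408, 765), 0]) cube([39, 55, 867]);
translate([0, 1174, 0]) rotate([0, atan2(408, 765), 0]) cube([39, 55, 867]);
translate([933, 1174, 0]) mirror([1, 0, 0]) rotate([0, atan2(408, 765), 0]) cube([39, 55, 867]);


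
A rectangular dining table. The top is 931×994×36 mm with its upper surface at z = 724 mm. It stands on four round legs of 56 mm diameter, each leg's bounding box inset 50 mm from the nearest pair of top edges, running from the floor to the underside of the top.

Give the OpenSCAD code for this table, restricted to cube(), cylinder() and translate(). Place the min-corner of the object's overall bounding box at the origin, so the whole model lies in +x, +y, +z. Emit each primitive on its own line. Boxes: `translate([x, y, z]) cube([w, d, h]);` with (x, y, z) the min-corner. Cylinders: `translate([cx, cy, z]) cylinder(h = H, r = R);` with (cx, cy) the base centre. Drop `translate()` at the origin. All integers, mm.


translate([0, 0, 688]) cube([931, 994, 36]);
translate([78, 78, 0]) cylinder(h = 688, r = 28);
translate([853, 78, 0]) cylinder(h = 688, r = 28);
translate([78, 916, 0]) cylinder(h = 688, r = 28);
translate([853, 916, 0]) cylinder(h = 688, r = 28);


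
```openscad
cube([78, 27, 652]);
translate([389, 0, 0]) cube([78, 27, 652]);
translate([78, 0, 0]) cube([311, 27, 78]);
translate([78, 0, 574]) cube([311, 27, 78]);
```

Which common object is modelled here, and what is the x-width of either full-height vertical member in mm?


A picture frame. The border width is 78 mm.

Four thin pieces enclosing a rectangular opening — a picture frame. The two full-height stiles are 652 mm tall; the top rail sits at z = 574 and is 78 mm tall, so the border above the opening is 652 − 574 = 78 mm, matching the stile x-width.


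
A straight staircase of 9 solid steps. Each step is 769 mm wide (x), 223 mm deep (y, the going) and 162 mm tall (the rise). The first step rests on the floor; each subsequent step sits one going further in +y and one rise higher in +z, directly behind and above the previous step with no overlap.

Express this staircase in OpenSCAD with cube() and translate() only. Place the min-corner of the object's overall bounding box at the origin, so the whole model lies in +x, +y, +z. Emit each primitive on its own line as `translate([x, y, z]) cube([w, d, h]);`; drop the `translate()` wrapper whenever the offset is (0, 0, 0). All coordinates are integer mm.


cube([769, 223, 162]);
translate([0, 223, 162]) cube([769, 223, 162]);
translate([0, 446, 324]) cube([769, 223, 162]);
translate([0, 669, 486]) cube([769, 223, 162]);
translate([0, 892, 648]) cube([769, 223, 162]);
translate([0, 1115, 810]) cube([769, 223, 162]);
translate([0, 1338, 972]) cube([769, 223, 162]);
translate([0, 1561, 1134]) cube([769, 223, 162]);
translate([0, 1784, 1296]) cube([769, 223, 162]);


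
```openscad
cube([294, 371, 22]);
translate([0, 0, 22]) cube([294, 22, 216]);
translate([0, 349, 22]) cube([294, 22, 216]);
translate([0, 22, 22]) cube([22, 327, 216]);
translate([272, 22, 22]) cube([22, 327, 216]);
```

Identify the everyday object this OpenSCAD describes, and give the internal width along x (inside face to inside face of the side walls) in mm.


An open box. The internal width is 250 mm.

A 294×371 base slab with four walls standing on it — an open box. The base is 294 mm wide and the walls are 22 mm thick, so the internal width is 294 − 2 × 22 = 250 mm.


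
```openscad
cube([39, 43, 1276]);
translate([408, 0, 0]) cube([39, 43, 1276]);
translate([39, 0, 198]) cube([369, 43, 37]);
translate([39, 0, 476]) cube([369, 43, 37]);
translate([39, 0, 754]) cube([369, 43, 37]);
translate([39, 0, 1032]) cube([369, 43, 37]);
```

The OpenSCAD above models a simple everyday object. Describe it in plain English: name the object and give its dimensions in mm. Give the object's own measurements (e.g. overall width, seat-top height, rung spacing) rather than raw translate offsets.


A straight ladder. Two 39×43 mm vertical rails, 1276 mm tall, stand 447 mm apart (outside-to-outside) with their front faces coplanar on the −y side. 4 rungs, each 43 mm deep and 37 mm tall, span between the inner faces of the rails, front faces flush with the rails. The lowest rung's underside is at z = 198 mm and rungs are spaced 278 mm apart (underside to underside).


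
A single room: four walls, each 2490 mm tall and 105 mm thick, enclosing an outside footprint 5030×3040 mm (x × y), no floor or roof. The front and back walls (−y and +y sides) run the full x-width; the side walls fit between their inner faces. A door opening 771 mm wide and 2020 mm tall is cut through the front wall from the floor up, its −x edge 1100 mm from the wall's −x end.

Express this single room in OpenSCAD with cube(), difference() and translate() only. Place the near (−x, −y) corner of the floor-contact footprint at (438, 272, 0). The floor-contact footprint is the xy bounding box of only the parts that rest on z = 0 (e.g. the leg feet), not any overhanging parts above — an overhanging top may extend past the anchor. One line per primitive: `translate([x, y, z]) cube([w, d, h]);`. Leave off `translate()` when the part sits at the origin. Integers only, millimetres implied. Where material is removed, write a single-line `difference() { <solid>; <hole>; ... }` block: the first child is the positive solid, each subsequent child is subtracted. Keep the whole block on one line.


difference() { translate([438, 272, 0]) cube([5030, 105, 2490]); translate([1538, 272, 0]) cube([771, 105, 2020]); }
translate([438, 3207, 0]) cube([5030, 105, 2490]);
translate([438, 377, 0]) cube([105, 2830, 2490]);
translate([5363, 377, 0]) cube([105, 2830, 2490]);


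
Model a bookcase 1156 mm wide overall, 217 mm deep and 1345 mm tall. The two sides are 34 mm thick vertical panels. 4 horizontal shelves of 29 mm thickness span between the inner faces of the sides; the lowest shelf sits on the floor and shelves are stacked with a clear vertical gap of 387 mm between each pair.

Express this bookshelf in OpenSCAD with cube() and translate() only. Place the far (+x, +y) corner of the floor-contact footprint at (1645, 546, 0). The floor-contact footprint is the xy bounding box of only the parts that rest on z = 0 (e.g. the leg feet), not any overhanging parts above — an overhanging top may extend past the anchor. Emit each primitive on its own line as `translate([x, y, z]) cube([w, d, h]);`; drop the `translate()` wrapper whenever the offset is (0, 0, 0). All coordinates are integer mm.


translate([489, 329, 0]) cube([34, 217, 1345]);
translate([1611, 329, 0]) cube([34, 217, 1345]);
translate([523, 329, 0]) cube([1088, 217, 29]);
translate([523, 329, 416]) cube([1088, 217, 29]);
translate([523, 329, 832]) cube([1088, 217, 29]);
translate([523, 329, 1248]) cube([1088, 217, 29]);


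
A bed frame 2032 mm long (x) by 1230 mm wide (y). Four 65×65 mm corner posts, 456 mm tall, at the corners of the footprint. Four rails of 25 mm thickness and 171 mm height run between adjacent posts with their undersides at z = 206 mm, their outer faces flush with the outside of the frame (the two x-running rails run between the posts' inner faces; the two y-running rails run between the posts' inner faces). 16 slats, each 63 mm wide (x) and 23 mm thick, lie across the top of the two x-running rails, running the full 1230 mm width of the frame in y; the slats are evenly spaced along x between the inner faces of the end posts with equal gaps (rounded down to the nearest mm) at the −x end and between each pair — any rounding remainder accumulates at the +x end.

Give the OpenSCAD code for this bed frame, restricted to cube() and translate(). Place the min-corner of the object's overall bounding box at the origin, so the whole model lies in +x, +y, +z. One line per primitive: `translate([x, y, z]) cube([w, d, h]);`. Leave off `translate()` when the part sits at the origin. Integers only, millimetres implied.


cube([65, 65, 456]);
translate([0, 1165, 0]) cube([65, 65, 456]);
translate([1967, 0, 0]) cube([65, 65, 456]);
translate([1967, 1165, 0]) cube([65, 65, 456]);
translate([65, 0, 206]) cube([1902, 25, 171]);
translate([65, 1205, 206]) cube([1902, 25, 171]);
translate([0, 65, 206]) cube([25, 1100, 171]);
translate([2007, 65, 206]) cube([25, 1100, 171]);
translate([117, 0, 377]) cube([63, 1230, 23]);
translate([232, 0, 377]) cube([63, 1230, 23]);
translate([347, 0, 377]) cube([63, 1230, 23]);
translate([462, 0, 377]) cube([63, 1230, 23]);
translate([577, 0, 377]) cube([63, 1230, 23]);
translate([692, 0, 377]) cube([63, 1230, 23]);
translate([807, 0, 377]) cube([63, 1230, 23]);
translate([922, 0, 377]) cube([63, 1230, 23]);
translate([1037, 0, 377]) cube([63, 1230, 23]);
translate([1152, 0, 377]) cube([63, 1230, 23]);
translate([1267, 0, 377]) cube([63, 1230, 23]);
translate([1382, 0, 377]) cube([63, 1230, 23]);
translate([1497, 0, 377]) cube([63, 1230, 23]);
translate([1612, 0, 377]) cube([63, 1230, 23]);
translate([1727, 0, 377]) cube([63, 1230, 23]);
translate([1842, 0, 377]) cube([63, 1230, 23]);


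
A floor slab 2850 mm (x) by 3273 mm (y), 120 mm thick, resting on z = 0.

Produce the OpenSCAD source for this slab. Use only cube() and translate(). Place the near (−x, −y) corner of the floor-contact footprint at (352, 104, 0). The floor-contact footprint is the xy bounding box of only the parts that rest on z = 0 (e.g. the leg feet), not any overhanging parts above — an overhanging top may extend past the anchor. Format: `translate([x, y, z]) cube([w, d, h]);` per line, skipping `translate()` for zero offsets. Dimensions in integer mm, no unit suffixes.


translate([352, 104, 0]) cube([2850, 3273, 120]);


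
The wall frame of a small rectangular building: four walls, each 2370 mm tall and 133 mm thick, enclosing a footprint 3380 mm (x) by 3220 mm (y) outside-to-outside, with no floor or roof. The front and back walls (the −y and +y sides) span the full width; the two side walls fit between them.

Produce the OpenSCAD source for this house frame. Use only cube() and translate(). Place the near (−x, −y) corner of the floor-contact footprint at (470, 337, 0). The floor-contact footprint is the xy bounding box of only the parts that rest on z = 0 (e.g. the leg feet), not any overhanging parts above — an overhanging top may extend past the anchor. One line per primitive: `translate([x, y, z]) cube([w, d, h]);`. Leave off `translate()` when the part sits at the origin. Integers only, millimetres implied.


translate([470, 337, 0]) cube([3380, 133, 2370]);
translate([470, 3424, 0]) cube([3380, 133, 2370]);
translate([470, 470, 0]) cube([133, 2954, 2370]);
translate([3717, 470, 0]) cube([133, 2954, 2370]);


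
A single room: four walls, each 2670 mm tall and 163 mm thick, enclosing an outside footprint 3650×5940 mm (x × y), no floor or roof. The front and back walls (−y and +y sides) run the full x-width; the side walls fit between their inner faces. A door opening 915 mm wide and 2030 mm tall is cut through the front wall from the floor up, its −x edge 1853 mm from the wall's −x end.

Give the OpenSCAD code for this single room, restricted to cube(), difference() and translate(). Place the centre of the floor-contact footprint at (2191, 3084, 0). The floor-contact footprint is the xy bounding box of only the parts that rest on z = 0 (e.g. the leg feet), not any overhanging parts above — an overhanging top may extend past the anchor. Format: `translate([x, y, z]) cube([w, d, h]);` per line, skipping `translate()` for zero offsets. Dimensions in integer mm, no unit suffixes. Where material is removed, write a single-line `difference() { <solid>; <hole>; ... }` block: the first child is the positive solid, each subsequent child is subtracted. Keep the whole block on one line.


difference() { translate([366, 114, 0]) cube([3650, 163, 2670]); translate([2219, 114, 0]) cube([915, 163, 2030]); }
translate([366, 5891, 0]) cube([3650, 163, 2670]);
translate([366, 277, 0]) cube([163, 5614, 2670]);
translate([3853, 277, 0]) cube([163, 5614, 2670]);


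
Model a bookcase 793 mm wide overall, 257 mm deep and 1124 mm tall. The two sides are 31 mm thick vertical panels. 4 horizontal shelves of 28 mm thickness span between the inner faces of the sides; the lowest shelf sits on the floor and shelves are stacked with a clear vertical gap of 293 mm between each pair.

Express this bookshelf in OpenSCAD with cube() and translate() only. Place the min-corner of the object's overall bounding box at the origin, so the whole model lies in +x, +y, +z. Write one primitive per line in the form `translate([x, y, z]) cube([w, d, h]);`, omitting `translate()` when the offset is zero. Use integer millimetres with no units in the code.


cube([31, 257, 1124]);
translate([762, 0, 0]) cube([31, 257, 1124]);
translate([31, 0, 0]) cube([731, 257, 28]);
translate([31, 0, 321]) cube([731, 257, 28]);
translate([31, 0, 642]) cube([731, 257, 28]);
translate([31, 0, 963]) cube([731, 257, 28]);


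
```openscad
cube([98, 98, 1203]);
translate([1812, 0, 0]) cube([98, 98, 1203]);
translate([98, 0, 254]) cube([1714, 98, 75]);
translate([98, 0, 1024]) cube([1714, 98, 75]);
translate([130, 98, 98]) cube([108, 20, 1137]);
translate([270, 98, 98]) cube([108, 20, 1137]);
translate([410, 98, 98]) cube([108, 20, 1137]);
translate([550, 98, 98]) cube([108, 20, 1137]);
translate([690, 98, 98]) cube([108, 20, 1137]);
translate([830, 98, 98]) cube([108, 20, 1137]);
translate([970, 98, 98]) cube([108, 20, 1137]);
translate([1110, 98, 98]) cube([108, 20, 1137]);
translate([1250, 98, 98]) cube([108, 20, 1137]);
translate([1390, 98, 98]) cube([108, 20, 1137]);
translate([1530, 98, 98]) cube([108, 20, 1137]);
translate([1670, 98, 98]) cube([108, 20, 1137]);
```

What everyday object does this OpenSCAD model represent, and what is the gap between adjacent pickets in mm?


A fence section. The picket gap is 32 mm.

Two posts, two rails, 12 pickets — a fence section. Span 1714 mm holds 12 pickets of 108 mm with 13 equal gaps: ⌊(1714 − 12·108) / 13⌋ = 32 mm.


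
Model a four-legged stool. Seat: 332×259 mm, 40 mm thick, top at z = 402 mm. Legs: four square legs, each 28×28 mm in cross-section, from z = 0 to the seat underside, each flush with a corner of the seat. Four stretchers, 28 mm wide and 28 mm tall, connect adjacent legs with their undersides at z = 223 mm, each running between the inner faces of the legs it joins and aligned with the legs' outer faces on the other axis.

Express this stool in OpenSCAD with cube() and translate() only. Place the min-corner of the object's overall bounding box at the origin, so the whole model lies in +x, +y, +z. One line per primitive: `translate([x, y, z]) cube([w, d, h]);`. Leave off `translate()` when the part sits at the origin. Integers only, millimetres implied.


translate([0, 0, 362]) cube([332, 259, 40]);
cube([28, 28, 362]);
translate([304, 0, 0]) cube([28, 28, 362]);
translate([0, 231, 0]) cube([28, 28, 362]);
translate([304, 231, 0]) cube([28, 28, 362]);
translate([28, 0, 223]) cube([276, 28, 28]);
translate([28, 231, 223]) cube([276, 28, 28]);
translate([0, 28, 223]) cube([28, 203, 28]);
translate([304, 28, 223]) cube([28, 203, 28]);


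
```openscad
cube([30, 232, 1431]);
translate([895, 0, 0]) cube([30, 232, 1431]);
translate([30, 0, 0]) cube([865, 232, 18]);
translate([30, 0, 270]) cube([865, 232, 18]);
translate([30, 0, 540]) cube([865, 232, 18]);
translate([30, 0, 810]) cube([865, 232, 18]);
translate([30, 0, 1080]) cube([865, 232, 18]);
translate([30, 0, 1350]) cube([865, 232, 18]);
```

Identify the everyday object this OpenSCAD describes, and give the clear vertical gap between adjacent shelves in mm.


A bookshelf. The clear shelf gap is 252 mm.

Two tall side panels with 6 horizontal boards between them — a bookshelf. The first two shelf undersides are at z = 0 and z = 270; with shelf thickness 18, the clear gap is 270 − 0 − 18 = 252 mm.
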